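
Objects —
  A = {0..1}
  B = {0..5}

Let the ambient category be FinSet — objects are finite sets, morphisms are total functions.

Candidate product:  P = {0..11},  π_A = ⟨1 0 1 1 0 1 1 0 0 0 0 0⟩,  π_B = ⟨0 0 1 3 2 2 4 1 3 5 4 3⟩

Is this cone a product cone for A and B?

Answer: NOT A VALID PRODUCT — duplicate pair at indices 8,11

Work:
|A|·|B| = 2·6 = 12;  |P| = 12
Check the pairing map k ↦ (π_A(k), π_B(k)):
  0 : (1,0)
  1 : (0,0)
  2 : (1,1)
  3 : (1,3)
  4 : (0,2)
  5 : (1,2)
  6 : (1,4)
  7 : (0,1)
  8 : (0,3)
  9 : (0,5)
  10 : (0,4)
  11 : (0,3)  ✗ repeats pair of k=8
distinct pairs in image: 11 / 12 needed
  → (0,3) hit at k=8 and k=11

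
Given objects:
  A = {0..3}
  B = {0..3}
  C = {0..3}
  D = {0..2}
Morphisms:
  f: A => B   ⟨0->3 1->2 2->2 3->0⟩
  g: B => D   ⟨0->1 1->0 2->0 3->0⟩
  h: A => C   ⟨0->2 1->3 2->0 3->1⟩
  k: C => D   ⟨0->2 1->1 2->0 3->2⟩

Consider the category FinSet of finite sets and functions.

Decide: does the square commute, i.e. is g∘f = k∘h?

1) trace f;g:
  0 f=>3 g=>0
  1 f=>2 g=>0
  2 f=>2 g=>0
  3 f=>0 g=>1
  ⟦path⟧₁ = ⟨0->0 1->0 2->0 3->1⟩
2) trace h;k:
  0 h=>2 k=>0
  1 h=>3 k=>2
  2 h=>0 k=>2
  3 h=>1 k=>1
  ⟦path⟧₂ = ⟨0->0 1->2 2->2 3->1⟩
Equal? differ; not commutative

Answer: DOES NOT COMMUTE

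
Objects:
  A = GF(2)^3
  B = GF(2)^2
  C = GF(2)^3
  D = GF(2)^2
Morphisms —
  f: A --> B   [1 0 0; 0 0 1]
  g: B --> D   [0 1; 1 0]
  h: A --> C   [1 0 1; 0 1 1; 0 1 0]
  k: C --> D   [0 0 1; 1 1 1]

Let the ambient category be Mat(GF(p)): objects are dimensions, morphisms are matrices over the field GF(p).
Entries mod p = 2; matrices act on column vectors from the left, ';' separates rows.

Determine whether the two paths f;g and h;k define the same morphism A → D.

Answer: DOES NOT COMMUTE

Derivation:
Path 1 = f;g:
  e0=[1,0,0] f-->[1,0] g-->[0,1]
  e1=[0,1,0] f-->[0,0] g-->[0,0]
  e2=[0,0,1] f-->[0,1] g-->[1,0]
  composite₁ = [0 0 1; 1 0 0]
Path 2 = h;k:
  e0=[1,0,0] h-->[1,0,0] k-->[0,1]
  e1=[0,1,0] h-->[0,1,1] k-->[1,0]
  e2=[0,0,1] h-->[1,1,0] k-->[0,0]
  composite₂ = [0 1 0; 1 0 0]
Equal? differ; not commutative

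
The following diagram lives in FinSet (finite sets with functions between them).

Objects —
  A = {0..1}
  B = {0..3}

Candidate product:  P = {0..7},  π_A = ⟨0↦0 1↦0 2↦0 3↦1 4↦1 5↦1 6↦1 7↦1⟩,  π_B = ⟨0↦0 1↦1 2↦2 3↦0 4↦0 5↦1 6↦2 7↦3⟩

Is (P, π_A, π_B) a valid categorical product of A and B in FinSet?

Answer: NOT A VALID PRODUCT — duplicate pair at indices 4,3

Trace:
|A|·|B| = 2·4 = 8;  |P| = 8
Check the pairing map k ↦ (π_A(k), π_B(k)):
  0 ↦ (0,0)
  1 ↦ (0,1)
  2 ↦ (0,2)
  3 ↦ (1,0)
  4 ↦ (1,0)  ✗ repeats pair of k=3
  5 ↦ (1,1)
  6 ↦ (1,2)
  7 ↦ (1,3)
distinct pairs in image: 7 / 8 needed
  → (1,0) hit at k=3 and k=4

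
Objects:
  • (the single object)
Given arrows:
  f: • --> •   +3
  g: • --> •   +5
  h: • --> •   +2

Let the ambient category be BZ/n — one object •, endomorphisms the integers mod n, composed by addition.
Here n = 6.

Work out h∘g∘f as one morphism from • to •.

Answer: +4

Work:
  0 +3≡3 +5≡2 +2≡4  (mod 6)
⟦path⟧: +4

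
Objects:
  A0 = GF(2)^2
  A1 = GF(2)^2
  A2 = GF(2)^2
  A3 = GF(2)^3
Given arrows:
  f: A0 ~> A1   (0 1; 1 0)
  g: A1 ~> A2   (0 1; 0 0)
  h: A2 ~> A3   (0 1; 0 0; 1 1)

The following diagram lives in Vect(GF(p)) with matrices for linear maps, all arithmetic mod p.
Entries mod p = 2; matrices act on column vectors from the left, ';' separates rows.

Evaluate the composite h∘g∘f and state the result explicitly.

Answer: (0 0; 0 0; 1 0)

Work:
  e0=[1,0] f~>[0,1] g~>[1,0] h~>[0,0,1]
  e1=[0,1] f~>[1,0] g~>[0,0] h~>[0,0,0]
result: (0 0; 0 0; 1 0)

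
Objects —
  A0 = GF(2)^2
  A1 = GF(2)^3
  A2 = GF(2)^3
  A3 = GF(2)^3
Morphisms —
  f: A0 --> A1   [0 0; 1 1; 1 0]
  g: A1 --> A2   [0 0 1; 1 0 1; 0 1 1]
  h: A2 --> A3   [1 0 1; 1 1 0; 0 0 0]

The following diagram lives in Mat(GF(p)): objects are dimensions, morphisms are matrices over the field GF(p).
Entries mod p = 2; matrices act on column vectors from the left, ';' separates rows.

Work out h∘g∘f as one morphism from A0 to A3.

Answer: [1 1; 0 0; 0 0]

Work:
  e0=[1,0] f-->[0,1,1] g-->[1,1,0] h-->[1,0,0]
  e1=[0,1] f-->[0,1,0] g-->[0,0,1] h-->[1,0,0]
⟦path⟧: [1 1; 0 0; 0 0]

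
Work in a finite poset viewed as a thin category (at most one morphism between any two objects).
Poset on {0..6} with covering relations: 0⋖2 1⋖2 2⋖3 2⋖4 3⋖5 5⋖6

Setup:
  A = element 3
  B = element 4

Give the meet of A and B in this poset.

{x : x≤A ∧ x≤B} = {0,1,2}  (A=3, B=4)
  0 ≤ 2
  1 ≤ 2
  2 ≤ 2
glb = 2

Answer: A∧B = 2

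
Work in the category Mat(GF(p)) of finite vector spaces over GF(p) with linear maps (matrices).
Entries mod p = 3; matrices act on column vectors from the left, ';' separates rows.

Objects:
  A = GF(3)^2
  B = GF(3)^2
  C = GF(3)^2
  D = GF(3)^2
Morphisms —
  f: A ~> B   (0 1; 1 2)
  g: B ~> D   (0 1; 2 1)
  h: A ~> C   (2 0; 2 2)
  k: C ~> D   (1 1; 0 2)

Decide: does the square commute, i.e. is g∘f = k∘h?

Answer: COMMUTES

Derivation:
1) trace f;g:
  e0=(1,0) f~>(0,1) g~>(1,1)
  e1=(0,1) f~>(1,2) g~>(2,1)
  composite₁ = (1 2; 1 1)
2) trace h;k:
  e0=(1,0) h~>(2,2) k~>(1,1)
  e1=(0,1) h~>(0,2) k~>(2,1)
  composite₂ = (1 2; 1 1)
Equal? YES — commutes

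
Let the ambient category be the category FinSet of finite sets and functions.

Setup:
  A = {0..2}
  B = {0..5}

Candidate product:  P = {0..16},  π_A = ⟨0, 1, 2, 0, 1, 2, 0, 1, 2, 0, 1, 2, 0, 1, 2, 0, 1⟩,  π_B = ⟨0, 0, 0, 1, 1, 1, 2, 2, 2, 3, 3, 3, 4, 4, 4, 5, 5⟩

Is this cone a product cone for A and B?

Answer: NOT A VALID PRODUCT — |P|=17 ≠ |A|·|B|=18

Work:
|A|·|B| = 3·6 = 18;  |P| = 17
  → cardinalities differ; no bijection possible.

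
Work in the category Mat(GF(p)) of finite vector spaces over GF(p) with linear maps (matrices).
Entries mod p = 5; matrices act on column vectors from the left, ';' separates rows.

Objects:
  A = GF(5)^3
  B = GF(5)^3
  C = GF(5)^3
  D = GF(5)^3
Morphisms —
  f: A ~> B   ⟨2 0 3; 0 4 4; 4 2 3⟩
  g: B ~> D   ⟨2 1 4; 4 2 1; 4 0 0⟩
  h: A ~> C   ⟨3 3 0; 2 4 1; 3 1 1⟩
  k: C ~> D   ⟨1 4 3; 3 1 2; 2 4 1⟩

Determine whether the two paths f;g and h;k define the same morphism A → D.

Path 1 = f;g:
  e0=(1,0,0) f~>(2,0,4) g~>(0,2,3)
  e1=(0,1,0) f~>(0,4,2) g~>(2,0,0)
  e2=(0,0,1) f~>(3,4,3) g~>(2,3,2)
  ⟦path⟧₁ = ⟨0 2 2; 2 0 3; 3 0 2⟩
Path 2 = h;k:
  e0=(1,0,0) h~>(3,2,3) k~>(0,2,2)
  e1=(0,1,0) h~>(3,4,1) k~>(2,0,3)
  e2=(0,0,1) h~>(0,1,1) k~>(2,3,0)
  ⟦path⟧₂ = ⟨0 2 2; 2 0 3; 2 3 0⟩
Equal? NO — does not commute

Answer: DOES NOT COMMUTE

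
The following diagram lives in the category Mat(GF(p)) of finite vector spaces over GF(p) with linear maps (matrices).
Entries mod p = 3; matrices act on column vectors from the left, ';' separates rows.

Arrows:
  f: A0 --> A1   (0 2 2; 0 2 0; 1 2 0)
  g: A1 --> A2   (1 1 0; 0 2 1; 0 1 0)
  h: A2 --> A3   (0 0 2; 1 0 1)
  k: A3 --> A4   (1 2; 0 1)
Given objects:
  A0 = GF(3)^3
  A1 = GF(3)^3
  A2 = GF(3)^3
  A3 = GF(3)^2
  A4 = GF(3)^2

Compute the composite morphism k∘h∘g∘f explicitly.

  e0=(1,0,0) f-->(0,0,1) g-->(0,1,0) h-->(0,0) k-->(0,0)
  e1=(0,1,0) f-->(2,2,2) g-->(1,0,2) h-->(1,0) k-->(1,0)
  e2=(0,0,1) f-->(2,0,0) g-->(2,0,0) h-->(0,2) k-->(1,2)
result: (0 1 1; 0 0 2)

Answer: (0 1 1; 0 0 2)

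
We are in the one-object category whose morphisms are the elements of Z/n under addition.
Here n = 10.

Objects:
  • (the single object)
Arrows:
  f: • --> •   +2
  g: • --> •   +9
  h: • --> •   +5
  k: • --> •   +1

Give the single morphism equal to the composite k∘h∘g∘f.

  0 +2≡2 +9≡1 +5≡6 +1≡7  (mod 10)
⟦path⟧: +7

Answer: +7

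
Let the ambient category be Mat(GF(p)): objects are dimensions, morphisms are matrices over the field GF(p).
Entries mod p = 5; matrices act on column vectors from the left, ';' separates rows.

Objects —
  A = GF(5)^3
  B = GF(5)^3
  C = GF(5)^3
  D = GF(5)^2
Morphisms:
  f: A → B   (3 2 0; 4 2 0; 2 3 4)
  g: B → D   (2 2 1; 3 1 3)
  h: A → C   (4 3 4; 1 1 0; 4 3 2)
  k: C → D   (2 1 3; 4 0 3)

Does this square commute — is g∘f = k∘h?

1) trace f;g:
  e0=[1,0,0] f→[3,4,2] g→[1,4]
  e1=[0,1,0] f→[2,2,3] g→[1,2]
  e2=[0,0,1] f→[0,0,4] g→[4,2]
  composite₁ = (1 1 4; 4 2 2)
2) trace h;k:
  e0=[1,0,0] h→[4,1,4] k→[1,3]
  e1=[0,1,0] h→[3,1,3] k→[1,1]
  e2=[0,0,1] h→[4,0,2] k→[4,2]
  composite₂ = (1 1 4; 3 1 2)
Equal? NO — does not commute

Answer: DOES NOT COMMUTE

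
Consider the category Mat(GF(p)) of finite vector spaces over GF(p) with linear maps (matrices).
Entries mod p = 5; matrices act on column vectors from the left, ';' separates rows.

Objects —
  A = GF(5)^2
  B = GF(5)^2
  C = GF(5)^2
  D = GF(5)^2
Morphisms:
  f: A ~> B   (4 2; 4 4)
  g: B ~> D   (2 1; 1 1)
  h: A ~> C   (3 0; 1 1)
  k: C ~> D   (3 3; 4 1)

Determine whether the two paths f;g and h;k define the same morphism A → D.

Answer: COMMUTES

Derivation:
Along f;g (path 1):
  e0=⟨1,0⟩ f~>⟨4,4⟩ g~>⟨2,3⟩
  e1=⟨0,1⟩ f~>⟨2,4⟩ g~>⟨3,1⟩
  composite₁ = (2 3; 3 1)
Along h;k (path 2):
  e0=⟨1,0⟩ h~>⟨3,1⟩ k~>⟨2,3⟩
  e1=⟨0,1⟩ h~>⟨0,1⟩ k~>⟨3,1⟩
  composite₂ = (2 3; 3 1)
Equal? equal; square commutes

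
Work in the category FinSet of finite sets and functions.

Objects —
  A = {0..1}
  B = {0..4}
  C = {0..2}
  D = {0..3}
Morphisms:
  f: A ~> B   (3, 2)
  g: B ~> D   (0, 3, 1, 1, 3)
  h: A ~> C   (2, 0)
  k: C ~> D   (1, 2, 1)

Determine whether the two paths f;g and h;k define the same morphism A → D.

Answer: COMMUTES

Work:
Along f;g (path 1):
  0 f~>3 g~>1
  1 f~>2 g~>1
  ⟦path⟧₁ = (1, 1)
Along h;k (path 2):
  0 h~>2 k~>1
  1 h~>0 k~>1
  ⟦path⟧₂ = (1, 1)
Equal? YES — commutes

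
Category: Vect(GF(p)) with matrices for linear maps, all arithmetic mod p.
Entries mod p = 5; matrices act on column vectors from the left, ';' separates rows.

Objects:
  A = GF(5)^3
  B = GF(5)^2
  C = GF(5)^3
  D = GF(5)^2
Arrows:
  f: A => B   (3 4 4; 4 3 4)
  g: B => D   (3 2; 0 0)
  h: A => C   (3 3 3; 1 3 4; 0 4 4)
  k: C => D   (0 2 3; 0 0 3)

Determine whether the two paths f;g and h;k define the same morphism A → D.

Path 1 = f;g:
  e0=[1,0,0] f=>[3,4] g=>[2,0]
  e1=[0,1,0] f=>[4,3] g=>[3,0]
  e2=[0,0,1] f=>[4,4] g=>[0,0]
  ⟦path⟧₁ = (2 3 0; 0 0 0)
Path 2 = h;k:
  e0=[1,0,0] h=>[3,1,0] k=>[2,0]
  e1=[0,1,0] h=>[3,3,4] k=>[3,2]
  e2=[0,0,1] h=>[3,4,4] k=>[0,2]
  ⟦path⟧₂ = (2 3 0; 0 2 2)
Equal? distinct morphisms ✗

Answer: DOES NOT COMMUTE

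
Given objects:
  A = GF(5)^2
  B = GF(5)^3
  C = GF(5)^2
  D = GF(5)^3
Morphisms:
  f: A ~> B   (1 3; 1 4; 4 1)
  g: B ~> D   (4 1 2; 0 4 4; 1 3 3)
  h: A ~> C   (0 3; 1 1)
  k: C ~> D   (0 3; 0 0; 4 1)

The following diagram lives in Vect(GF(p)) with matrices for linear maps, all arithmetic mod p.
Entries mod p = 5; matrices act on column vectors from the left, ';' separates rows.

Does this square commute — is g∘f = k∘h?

Path 1 = f;g:
  e0=[1,0] f~>[1,1,4] g~>[3,0,1]
  e1=[0,1] f~>[3,4,1] g~>[3,0,3]
  composite₁ = (3 3; 0 0; 1 3)
Path 2 = h;k:
  e0=[1,0] h~>[0,1] k~>[3,0,1]
  e1=[0,1] h~>[3,1] k~>[3,0,3]
  composite₂ = (3 3; 0 0; 1 3)
Equal? same morphism ✓

Answer: COMMUTES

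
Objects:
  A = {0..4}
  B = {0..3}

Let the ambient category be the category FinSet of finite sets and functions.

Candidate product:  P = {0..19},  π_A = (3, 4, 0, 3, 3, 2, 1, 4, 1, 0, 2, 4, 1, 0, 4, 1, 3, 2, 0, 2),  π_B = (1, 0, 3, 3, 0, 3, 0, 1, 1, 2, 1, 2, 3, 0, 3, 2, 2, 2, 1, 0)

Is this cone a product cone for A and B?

Answer: VALID PRODUCT

Derivation:
|A|·|B| = 5·4 = 20;  |P| = 20
Check the pairing map k ↦ (π_A(k), π_B(k)):
  0 ↦ (3,1)
  1 ↦ (4,0)
  2 ↦ (0,3)
  3 ↦ (3,3)
  4 ↦ (3,0)
  5 ↦ (2,3)
  6 ↦ (1,0)
  7 ↦ (4,1)
  8 ↦ (1,1)
  9 ↦ (0,2)
  10 ↦ (2,1)
  11 ↦ (4,2)
  12 ↦ (1,3)
  13 ↦ (0,0)
  14 ↦ (4,3)
  15 ↦ (1,2)
  16 ↦ (3,2)
  17 ↦ (2,2)
  18 ↦ (0,1)
  19 ↦ (2,0)
distinct pairs in image: 20 / 20 needed
  → bijection onto A×B; projections well-typed.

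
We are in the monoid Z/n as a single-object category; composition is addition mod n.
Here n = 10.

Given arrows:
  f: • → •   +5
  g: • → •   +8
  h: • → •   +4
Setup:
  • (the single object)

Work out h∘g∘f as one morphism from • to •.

  0 +5≡5 +8≡3 +4≡7  (mod 10)
result: +7

Answer: +7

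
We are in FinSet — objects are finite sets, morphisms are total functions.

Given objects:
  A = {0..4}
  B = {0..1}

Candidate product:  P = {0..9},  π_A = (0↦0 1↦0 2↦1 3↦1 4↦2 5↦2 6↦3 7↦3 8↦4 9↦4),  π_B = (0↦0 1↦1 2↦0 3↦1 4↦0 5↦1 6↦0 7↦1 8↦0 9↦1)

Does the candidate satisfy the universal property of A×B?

Answer: VALID PRODUCT

Work:
|A|·|B| = 5·2 = 10;  |P| = 10
Check the pairing map k ↦ (π_A(k), π_B(k)):
  0 ↦ (0,0)
  1 ↦ (0,1)
  2 ↦ (1,0)
  3 ↦ (1,1)
  4 ↦ (2,0)
  5 ↦ (2,1)
  6 ↦ (3,0)
  7 ↦ (3,1)
  8 ↦ (4,0)
  9 ↦ (4,1)
distinct pairs in image: 10 / 10 needed
  → bijection onto A×B; projections well-typed.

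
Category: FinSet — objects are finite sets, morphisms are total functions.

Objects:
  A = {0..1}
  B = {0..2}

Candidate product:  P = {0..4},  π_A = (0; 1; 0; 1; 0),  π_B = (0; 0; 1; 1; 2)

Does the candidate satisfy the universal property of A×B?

Answer: NOT A VALID PRODUCT — |P|=5 ≠ |A|·|B|=6

Work:
|A|·|B| = 2·3 = 6;  |P| = 5
  → cardinalities differ; no bijection possible.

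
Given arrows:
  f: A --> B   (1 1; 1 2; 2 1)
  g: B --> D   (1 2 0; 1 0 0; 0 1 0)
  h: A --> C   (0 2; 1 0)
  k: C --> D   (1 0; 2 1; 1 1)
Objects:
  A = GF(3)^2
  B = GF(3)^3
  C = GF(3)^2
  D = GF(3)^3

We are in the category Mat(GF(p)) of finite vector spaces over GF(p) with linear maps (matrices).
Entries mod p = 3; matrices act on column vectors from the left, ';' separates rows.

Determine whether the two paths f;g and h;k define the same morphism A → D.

1) trace f;g:
  e0=⟨1,0⟩ f-->⟨1,1,2⟩ g-->⟨0,1,1⟩
  e1=⟨0,1⟩ f-->⟨1,2,1⟩ g-->⟨2,1,2⟩
  ⟦path⟧₁ = (0 2; 1 1; 1 2)
2) trace h;k:
  e0=⟨1,0⟩ h-->⟨0,1⟩ k-->⟨0,1,1⟩
  e1=⟨0,1⟩ h-->⟨2,0⟩ k-->⟨2,1,2⟩
  ⟦path⟧₂ = (0 2; 1 1; 1 2)
Equal? same morphism ✓

Answer: COMMUTES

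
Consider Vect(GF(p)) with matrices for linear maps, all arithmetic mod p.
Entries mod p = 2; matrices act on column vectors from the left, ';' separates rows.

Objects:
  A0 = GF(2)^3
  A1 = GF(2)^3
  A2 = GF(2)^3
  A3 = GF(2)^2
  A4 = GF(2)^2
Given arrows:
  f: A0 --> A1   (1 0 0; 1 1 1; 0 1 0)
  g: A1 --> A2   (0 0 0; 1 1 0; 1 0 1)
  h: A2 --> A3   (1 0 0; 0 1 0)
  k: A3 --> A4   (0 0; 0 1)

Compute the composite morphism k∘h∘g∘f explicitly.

Answer: (0 0 0; 0 1 1)

Derivation:
  e0=⟨1,0,0⟩ f-->⟨1,1,0⟩ g-->⟨0,0,1⟩ h-->⟨0,0⟩ k-->⟨0,0⟩
  e1=⟨0,1,0⟩ f-->⟨0,1,1⟩ g-->⟨0,1,1⟩ h-->⟨0,1⟩ k-->⟨0,1⟩
  e2=⟨0,0,1⟩ f-->⟨0,1,0⟩ g-->⟨0,1,0⟩ h-->⟨0,1⟩ k-->⟨0,1⟩
result: (0 0 0; 0 1 1)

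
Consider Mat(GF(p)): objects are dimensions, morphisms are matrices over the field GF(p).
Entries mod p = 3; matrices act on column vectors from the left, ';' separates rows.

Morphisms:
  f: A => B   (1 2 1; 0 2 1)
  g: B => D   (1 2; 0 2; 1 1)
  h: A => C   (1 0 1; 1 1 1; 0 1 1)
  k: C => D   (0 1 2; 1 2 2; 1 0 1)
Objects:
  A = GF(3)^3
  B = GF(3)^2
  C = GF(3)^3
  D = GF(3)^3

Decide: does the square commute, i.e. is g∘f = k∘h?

Path 1 = f;g:
  e0=[1,0,0] f=>[1,0] g=>[1,0,1]
  e1=[0,1,0] f=>[2,2] g=>[0,1,1]
  e2=[0,0,1] f=>[1,1] g=>[0,2,2]
  composite₁ = (1 0 0; 0 1 2; 1 1 2)
Path 2 = h;k:
  e0=[1,0,0] h=>[1,1,0] k=>[1,0,1]
  e1=[0,1,0] h=>[0,1,1] k=>[0,1,1]
  e2=[0,0,1] h=>[1,1,1] k=>[0,2,2]
  composite₂ = (1 0 0; 0 1 2; 1 1 2)
Equal? same morphism ✓

Answer: COMMUTES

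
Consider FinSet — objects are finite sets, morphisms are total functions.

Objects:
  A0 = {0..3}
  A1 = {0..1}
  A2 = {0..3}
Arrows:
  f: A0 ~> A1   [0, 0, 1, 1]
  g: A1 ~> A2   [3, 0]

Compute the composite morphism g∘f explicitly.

Answer: [3, 3, 0, 0]

Trace:
  0 f~>0 g~>3
  1 f~>0 g~>3
  2 f~>1 g~>0
  3 f~>1 g~>0
composite: [3, 3, 0, 0]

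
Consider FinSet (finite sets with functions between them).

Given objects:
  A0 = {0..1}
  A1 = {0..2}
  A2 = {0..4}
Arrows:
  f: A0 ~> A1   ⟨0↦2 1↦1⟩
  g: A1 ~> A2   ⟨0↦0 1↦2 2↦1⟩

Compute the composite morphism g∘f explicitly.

  0 f~>2 g~>1
  1 f~>1 g~>2
⟦path⟧: ⟨0↦1 1↦2⟩

Answer: ⟨0↦1 1↦2⟩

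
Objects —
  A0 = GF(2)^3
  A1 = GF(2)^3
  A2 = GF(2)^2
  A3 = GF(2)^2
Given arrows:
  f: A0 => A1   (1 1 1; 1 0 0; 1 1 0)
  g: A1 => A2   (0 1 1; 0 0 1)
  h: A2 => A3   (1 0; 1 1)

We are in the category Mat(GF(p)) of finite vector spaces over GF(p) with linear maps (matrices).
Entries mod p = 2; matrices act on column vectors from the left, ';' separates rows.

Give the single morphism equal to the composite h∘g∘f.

Answer: (0 1 0; 1 0 0)

Derivation:
  e0=(1,0,0) f=>(1,1,1) g=>(0,1) h=>(0,1)
  e1=(0,1,0) f=>(1,0,1) g=>(1,1) h=>(1,0)
  e2=(0,0,1) f=>(1,0,0) g=>(0,0) h=>(0,0)
composite: (0 1 0; 1 0 0)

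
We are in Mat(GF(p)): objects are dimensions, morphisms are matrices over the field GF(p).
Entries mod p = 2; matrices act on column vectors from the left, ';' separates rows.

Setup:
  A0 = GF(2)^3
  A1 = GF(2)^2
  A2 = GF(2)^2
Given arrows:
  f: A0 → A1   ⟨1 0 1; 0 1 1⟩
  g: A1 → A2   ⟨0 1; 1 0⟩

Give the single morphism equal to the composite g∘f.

  e0=⟨1,0,0⟩ f→⟨1,0⟩ g→⟨0,1⟩
  e1=⟨0,1,0⟩ f→⟨0,1⟩ g→⟨1,0⟩
  e2=⟨0,0,1⟩ f→⟨1,1⟩ g→⟨1,1⟩
composite: ⟨0 1 1; 1 0 1⟩

Answer: ⟨0 1 1; 1 0 1⟩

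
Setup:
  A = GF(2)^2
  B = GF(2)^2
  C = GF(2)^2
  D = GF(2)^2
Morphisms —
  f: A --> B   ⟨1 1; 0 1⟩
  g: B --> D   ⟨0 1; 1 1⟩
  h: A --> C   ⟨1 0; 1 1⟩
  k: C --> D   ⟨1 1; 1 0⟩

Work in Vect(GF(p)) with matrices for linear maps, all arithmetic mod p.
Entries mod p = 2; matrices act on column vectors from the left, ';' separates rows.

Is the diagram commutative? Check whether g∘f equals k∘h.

1) trace f;g:
  e0=[1,0] f-->[1,0] g-->[0,1]
  e1=[0,1] f-->[1,1] g-->[1,0]
  ⟦path⟧₁ = ⟨0 1; 1 0⟩
2) trace h;k:
  e0=[1,0] h-->[1,1] k-->[0,1]
  e1=[0,1] h-->[0,1] k-->[1,0]
  ⟦path⟧₂ = ⟨0 1; 1 0⟩
Equal? same morphism ✓

Answer: COMMUTES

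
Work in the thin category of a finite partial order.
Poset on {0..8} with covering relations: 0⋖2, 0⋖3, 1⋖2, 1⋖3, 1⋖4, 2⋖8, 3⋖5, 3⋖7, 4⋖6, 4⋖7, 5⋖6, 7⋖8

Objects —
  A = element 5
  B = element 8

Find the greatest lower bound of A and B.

Answer: A∧B = 3

Trace:
Common predecessors of 5,8: {0,1,3}
  0 <= 3
  1 <= 3
  3 <= 3
glb = 3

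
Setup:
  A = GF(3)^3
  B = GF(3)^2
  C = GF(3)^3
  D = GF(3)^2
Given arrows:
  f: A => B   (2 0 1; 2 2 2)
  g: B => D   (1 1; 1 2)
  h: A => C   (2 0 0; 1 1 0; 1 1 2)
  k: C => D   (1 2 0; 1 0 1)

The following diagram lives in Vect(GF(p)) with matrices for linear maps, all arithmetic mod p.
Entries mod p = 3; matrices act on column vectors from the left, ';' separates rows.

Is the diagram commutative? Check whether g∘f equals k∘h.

Along f;g (path 1):
  e0=[1,0,0] f=>[2,2] g=>[1,0]
  e1=[0,1,0] f=>[0,2] g=>[2,1]
  e2=[0,0,1] f=>[1,2] g=>[0,2]
  ⟦path⟧₁ = (1 2 0; 0 1 2)
Along h;k (path 2):
  e0=[1,0,0] h=>[2,1,1] k=>[1,0]
  e1=[0,1,0] h=>[0,1,1] k=>[2,1]
  e2=[0,0,1] h=>[0,0,2] k=>[0,2]
  ⟦path⟧₂ = (1 2 0; 0 1 2)
Equal? YES — commutes

Answer: COMMUTES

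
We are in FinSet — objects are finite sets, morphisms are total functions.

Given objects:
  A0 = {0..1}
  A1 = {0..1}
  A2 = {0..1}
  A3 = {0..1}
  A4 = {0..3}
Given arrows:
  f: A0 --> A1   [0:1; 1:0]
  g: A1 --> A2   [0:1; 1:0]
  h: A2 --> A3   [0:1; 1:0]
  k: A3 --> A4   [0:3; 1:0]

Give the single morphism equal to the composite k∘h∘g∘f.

  0 f-->1 g-->0 h-->1 k-->0
  1 f-->0 g-->1 h-->0 k-->3
result: [0:0; 1:3]

Answer: [0:0; 1:3]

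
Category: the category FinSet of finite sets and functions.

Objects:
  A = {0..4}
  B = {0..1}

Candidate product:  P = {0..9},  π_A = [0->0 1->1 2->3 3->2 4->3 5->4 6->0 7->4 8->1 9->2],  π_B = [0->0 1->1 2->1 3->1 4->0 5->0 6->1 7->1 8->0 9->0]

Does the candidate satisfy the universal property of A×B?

Answer: VALID PRODUCT

Derivation:
|A|·|B| = 5·2 = 10;  |P| = 10
Check the pairing map k ↦ (π_A(k), π_B(k)):
  0 -> (0,0)
  1 -> (1,1)
  2 -> (3,1)
  3 -> (2,1)
  4 -> (3,0)
  5 -> (4,0)
  6 -> (0,1)
  7 -> (4,1)
  8 -> (1,0)
  9 -> (2,0)
distinct pairs in image: 10 / 10 needed
  → bijection onto A×B; projections well-typed.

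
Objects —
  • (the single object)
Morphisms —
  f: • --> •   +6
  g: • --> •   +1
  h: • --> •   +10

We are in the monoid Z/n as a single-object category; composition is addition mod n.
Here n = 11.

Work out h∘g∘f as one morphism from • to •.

Answer: +6

Derivation:
  0 +6≡6 +1≡7 +10≡6  (mod 11)
⟦path⟧: +6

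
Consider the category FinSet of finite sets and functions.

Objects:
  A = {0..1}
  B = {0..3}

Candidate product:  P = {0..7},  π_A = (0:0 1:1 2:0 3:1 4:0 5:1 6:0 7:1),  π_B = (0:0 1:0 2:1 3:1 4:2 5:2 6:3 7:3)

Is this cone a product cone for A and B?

|A|·|B| = 2·4 = 8;  |P| = 8
Check the pairing map k ↦ (π_A(k), π_B(k)):
  0 : (0,0)
  1 : (1,0)
  2 : (0,1)
  3 : (1,1)
  4 : (0,2)
  5 : (1,2)
  6 : (0,3)
  7 : (1,3)
distinct pairs in image: 8 / 8 needed
  → bijection onto A×B; projections well-typed.

Answer: VALID PRODUCT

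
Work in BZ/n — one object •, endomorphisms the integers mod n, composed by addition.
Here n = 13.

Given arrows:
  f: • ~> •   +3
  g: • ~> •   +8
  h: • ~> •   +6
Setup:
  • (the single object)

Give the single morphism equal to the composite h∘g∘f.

Answer: +4

Trace:
  0 +3≡3 +8≡11 +6≡4  (mod 13)
result: +4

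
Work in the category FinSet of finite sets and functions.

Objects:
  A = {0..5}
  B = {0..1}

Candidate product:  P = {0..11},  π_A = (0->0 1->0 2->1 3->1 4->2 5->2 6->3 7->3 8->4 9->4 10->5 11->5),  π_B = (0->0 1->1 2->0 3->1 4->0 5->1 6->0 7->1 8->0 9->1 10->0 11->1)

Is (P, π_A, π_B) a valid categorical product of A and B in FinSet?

|A|·|B| = 6·2 = 12;  |P| = 12
Check the pairing map k ↦ (π_A(k), π_B(k)):
  0 -> (0,0)
  1 -> (0,1)
  2 -> (1,0)
  3 -> (1,1)
  4 -> (2,0)
  5 -> (2,1)
  6 -> (3,0)
  7 -> (3,1)
  8 -> (4,0)
  9 -> (4,1)
  10 -> (5,0)
  11 -> (5,1)
distinct pairs in image: 12 / 12 needed
  → bijection onto A×B; projections well-typed.

Answer: VALID PRODUCT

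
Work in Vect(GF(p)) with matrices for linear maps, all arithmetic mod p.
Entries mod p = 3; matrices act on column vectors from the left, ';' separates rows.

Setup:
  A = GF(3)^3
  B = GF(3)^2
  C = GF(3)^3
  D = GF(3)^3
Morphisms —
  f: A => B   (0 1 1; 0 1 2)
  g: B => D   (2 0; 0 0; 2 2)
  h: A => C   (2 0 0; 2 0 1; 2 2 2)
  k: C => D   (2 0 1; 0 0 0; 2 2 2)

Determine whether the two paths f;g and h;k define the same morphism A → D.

Answer: COMMUTES

Work:
1) trace f;g:
  e0=⟨1,0,0⟩ f=>⟨0,0⟩ g=>⟨0,0,0⟩
  e1=⟨0,1,0⟩ f=>⟨1,1⟩ g=>⟨2,0,1⟩
  e2=⟨0,0,1⟩ f=>⟨1,2⟩ g=>⟨2,0,0⟩
  result₁ = (0 2 2; 0 0 0; 0 1 0)
2) trace h;k:
  e0=⟨1,0,0⟩ h=>⟨2,2,2⟩ k=>⟨0,0,0⟩
  e1=⟨0,1,0⟩ h=>⟨0,0,2⟩ k=>⟨2,0,1⟩
  e2=⟨0,0,1⟩ h=>⟨0,1,2⟩ k=>⟨2,0,0⟩
  result₂ = (0 2 2; 0 0 0; 0 1 0)
Equal? YES — commutes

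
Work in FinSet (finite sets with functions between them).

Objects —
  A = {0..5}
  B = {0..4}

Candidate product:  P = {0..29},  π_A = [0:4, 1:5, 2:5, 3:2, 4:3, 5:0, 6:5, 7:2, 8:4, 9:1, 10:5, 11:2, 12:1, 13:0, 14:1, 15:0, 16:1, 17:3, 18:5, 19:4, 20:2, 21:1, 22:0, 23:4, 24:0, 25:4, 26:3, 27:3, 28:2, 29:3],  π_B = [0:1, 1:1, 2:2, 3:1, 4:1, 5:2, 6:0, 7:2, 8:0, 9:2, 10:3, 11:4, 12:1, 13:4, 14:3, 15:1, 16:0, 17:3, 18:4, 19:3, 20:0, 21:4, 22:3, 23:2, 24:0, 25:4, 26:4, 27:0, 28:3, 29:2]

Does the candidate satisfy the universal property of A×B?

Answer: VALID PRODUCT

Work:
|A|·|B| = 6·5 = 30;  |P| = 30
Check the pairing map k ↦ (π_A(k), π_B(k)):
  0 : (4,1)
  1 : (5,1)
  2 : (5,2)
  3 : (2,1)
  4 : (3,1)
  5 : (0,2)
  6 : (5,0)
  7 : (2,2)
  8 : (4,0)
  9 : (1,2)
  10 : (5,3)
  11 : (2,4)
  12 : (1,1)
  13 : (0,4)
  14 : (1,3)
  15 : (0,1)
  16 : (1,0)
  17 : (3,3)
  18 : (5,4)
  19 : (4,3)
  20 : (2,0)
  21 : (1,4)
  22 : (0,3)
  23 : (4,2)
  24 : (0,0)
  25 : (4,4)
  26 : (3,4)
  27 : (3,0)
  28 : (2,3)
  29 : (3,2)
distinct pairs in image: 30 / 30 needed
  → bijection onto A×B; projections well-typed.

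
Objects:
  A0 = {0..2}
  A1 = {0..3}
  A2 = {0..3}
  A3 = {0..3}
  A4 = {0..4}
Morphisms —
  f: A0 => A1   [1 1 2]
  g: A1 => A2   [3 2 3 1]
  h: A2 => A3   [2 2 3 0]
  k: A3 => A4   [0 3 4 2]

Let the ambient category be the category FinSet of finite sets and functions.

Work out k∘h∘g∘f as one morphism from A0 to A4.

Answer: [2 2 0]

Work:
  0 f=>1 g=>2 h=>3 k=>2
  1 f=>1 g=>2 h=>3 k=>2
  2 f=>2 g=>3 h=>0 k=>0
⟦path⟧: [2 2 0]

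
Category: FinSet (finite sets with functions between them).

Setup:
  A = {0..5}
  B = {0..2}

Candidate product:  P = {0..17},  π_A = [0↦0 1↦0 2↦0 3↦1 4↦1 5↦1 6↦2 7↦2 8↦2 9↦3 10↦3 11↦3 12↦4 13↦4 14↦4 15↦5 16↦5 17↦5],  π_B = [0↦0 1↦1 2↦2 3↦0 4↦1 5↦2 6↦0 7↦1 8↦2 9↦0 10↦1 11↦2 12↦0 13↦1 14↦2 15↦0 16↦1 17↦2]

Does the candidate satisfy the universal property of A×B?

|A|·|B| = 6·3 = 18;  |P| = 18
Check the pairing map k ↦ (π_A(k), π_B(k)):
  0 ↦ (0,0)
  1 ↦ (0,1)
  2 ↦ (0,2)
  3 ↦ (1,0)
  4 ↦ (1,1)
  5 ↦ (1,2)
  6 ↦ (2,0)
  7 ↦ (2,1)
  8 ↦ (2,2)
  9 ↦ (3,0)
  10 ↦ (3,1)
  11 ↦ (3,2)
  12 ↦ (4,0)
  13 ↦ (4,1)
  14 ↦ (4,2)
  15 ↦ (5,0)
  16 ↦ (5,1)
  17 ↦ (5,2)
distinct pairs in image: 18 / 18 needed
  → bijection onto A×B; projections well-typed.

Answer: VALID PRODUCT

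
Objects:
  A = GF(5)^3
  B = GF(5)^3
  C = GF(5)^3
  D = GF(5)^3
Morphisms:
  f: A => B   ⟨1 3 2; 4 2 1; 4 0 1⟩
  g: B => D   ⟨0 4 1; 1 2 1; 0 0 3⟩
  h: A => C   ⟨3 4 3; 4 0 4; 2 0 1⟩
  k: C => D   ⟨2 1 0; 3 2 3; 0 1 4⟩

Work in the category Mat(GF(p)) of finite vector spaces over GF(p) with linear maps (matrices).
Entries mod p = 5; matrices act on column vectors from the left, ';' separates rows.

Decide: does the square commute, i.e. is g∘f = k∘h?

Path 1 = f;g:
  e0=(1,0,0) f=>(1,4,4) g=>(0,3,2)
  e1=(0,1,0) f=>(3,2,0) g=>(3,2,0)
  e2=(0,0,1) f=>(2,1,1) g=>(0,0,3)
  ⟦path⟧₁ = ⟨0 3 0; 3 2 0; 2 0 3⟩
Path 2 = h;k:
  e0=(1,0,0) h=>(3,4,2) k=>(0,3,2)
  e1=(0,1,0) h=>(4,0,0) k=>(3,2,0)
  e2=(0,0,1) h=>(3,4,1) k=>(0,0,3)
  ⟦path⟧₂ = ⟨0 3 0; 3 2 0; 2 0 3⟩
Equal? YES — commutes

Answer: COMMUTES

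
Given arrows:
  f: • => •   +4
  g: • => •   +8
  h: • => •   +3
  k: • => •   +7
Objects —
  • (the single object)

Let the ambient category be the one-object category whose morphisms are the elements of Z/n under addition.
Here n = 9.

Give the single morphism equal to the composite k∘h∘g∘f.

Answer: +4

Trace:
  0 +4≡4 +8≡3 +3≡6 +7≡4  (mod 9)
⟦path⟧: +4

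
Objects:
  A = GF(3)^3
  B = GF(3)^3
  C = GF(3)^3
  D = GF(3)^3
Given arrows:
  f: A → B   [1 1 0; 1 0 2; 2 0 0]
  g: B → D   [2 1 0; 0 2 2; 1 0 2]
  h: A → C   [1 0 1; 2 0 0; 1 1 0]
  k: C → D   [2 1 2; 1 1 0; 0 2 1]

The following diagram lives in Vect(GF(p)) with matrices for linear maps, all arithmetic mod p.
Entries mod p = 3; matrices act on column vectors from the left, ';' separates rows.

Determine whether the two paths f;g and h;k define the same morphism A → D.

Path 1 = f;g:
  e0=⟨1,0,0⟩ f→⟨1,1,2⟩ g→⟨0,0,2⟩
  e1=⟨0,1,0⟩ f→⟨1,0,0⟩ g→⟨2,0,1⟩
  e2=⟨0,0,1⟩ f→⟨0,2,0⟩ g→⟨2,1,0⟩
  ⟦path⟧₁ = [0 2 2; 0 0 1; 2 1 0]
Path 2 = h;k:
  e0=⟨1,0,0⟩ h→⟨1,2,1⟩ k→⟨0,0,2⟩
  e1=⟨0,1,0⟩ h→⟨0,0,1⟩ k→⟨2,0,1⟩
  e2=⟨0,0,1⟩ h→⟨1,0,0⟩ k→⟨2,1,0⟩
  ⟦path⟧₂ = [0 2 2; 0 0 1; 2 1 0]
Equal? same morphism ✓

Answer: COMMUTES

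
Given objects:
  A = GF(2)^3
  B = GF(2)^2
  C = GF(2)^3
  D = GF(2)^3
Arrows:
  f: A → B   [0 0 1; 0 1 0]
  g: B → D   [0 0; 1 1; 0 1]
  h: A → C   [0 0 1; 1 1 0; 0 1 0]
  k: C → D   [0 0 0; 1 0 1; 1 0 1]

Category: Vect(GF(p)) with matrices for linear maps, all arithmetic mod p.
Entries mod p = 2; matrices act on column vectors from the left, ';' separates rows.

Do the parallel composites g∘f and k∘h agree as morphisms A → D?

1) trace f;g:
  e0=(1,0,0) f→(0,0) g→(0,0,0)
  e1=(0,1,0) f→(0,1) g→(0,1,1)
  e2=(0,0,1) f→(1,0) g→(0,1,0)
  result₁ = [0 0 0; 0 1 1; 0 1 0]
2) trace h;k:
  e0=(1,0,0) h→(0,1,0) k→(0,0,0)
  e1=(0,1,0) h→(0,1,1) k→(0,1,1)
  e2=(0,0,1) h→(1,0,0) k→(0,1,1)
  result₂ = [0 0 0; 0 1 1; 0 1 1]
Equal? distinct morphisms ✗

Answer: DOES NOT COMMUTE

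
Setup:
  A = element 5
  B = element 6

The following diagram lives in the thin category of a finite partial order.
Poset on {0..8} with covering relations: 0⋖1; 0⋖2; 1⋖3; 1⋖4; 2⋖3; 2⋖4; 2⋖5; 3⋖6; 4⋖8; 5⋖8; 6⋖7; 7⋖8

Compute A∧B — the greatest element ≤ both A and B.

Answer: A∧B = 2

Work:
Common predecessors of 5,6: {0,2}
  0 <= 2
  2 <= 2
glb = 2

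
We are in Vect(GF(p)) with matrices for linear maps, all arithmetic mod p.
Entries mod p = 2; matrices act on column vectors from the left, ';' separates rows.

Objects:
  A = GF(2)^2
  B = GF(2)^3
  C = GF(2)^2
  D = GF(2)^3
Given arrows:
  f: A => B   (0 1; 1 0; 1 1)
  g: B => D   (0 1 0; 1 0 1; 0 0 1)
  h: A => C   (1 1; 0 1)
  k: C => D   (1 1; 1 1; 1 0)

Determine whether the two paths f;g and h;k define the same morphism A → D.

1) trace f;g:
  e0=[1,0] f=>[0,1,1] g=>[1,1,1]
  e1=[0,1] f=>[1,0,1] g=>[0,0,1]
  result₁ = (1 0; 1 0; 1 1)
2) trace h;k:
  e0=[1,0] h=>[1,0] k=>[1,1,1]
  e1=[0,1] h=>[1,1] k=>[0,0,1]
  result₂ = (1 0; 1 0; 1 1)
Equal? same morphism ✓

Answer: COMMUTES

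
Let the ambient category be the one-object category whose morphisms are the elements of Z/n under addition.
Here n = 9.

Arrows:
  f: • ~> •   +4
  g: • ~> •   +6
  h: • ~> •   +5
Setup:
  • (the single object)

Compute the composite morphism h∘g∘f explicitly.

Answer: +6

Trace:
  0 +4≡4 +6≡1 +5≡6  (mod 9)
result: +6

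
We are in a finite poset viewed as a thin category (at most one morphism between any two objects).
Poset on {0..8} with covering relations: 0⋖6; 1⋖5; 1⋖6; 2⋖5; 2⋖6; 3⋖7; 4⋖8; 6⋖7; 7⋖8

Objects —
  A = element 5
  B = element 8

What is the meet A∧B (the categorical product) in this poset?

Common predecessors of 5,8: {1,2}
  maximal lower bounds 1 and 2 are incomparable: neither 1⊑2 nor 2⊑1
→ no greatest lower bound exists

Answer: NO MEET EXISTS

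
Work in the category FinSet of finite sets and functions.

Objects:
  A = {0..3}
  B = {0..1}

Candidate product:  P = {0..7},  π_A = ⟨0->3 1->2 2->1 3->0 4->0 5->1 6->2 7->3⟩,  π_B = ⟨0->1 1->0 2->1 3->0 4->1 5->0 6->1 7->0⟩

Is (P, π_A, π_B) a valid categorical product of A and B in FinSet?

|A|·|B| = 4·2 = 8;  |P| = 8
Check the pairing map k ↦ (π_A(k), π_B(k)):
  0 -> (3,1)
  1 -> (2,0)
  2 -> (1,1)
  3 -> (0,0)
  4 -> (0,1)
  5 -> (1,0)
  6 -> (2,1)
  7 -> (3,0)
distinct pairs in image: 8 / 8 needed
  → bijection onto A×B; projections well-typed.

Answer: VALID PRODUCT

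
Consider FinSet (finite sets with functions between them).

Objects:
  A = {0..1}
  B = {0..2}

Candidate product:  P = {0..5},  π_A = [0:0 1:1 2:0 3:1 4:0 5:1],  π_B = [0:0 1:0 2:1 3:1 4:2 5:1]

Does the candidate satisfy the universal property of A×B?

Answer: NOT A VALID PRODUCT — duplicate pair at indices 3,5

Work:
|A|·|B| = 2·3 = 6;  |P| = 6
Check the pairing map k ↦ (π_A(k), π_B(k)):
  0 : (0,0)
  1 : (1,0)
  2 : (0,1)
  3 : (1,1)
  4 : (0,2)
  5 : (1,1)  ✗ repeats pair of k=3
distinct pairs in image: 5 / 6 needed
  → (1,1) hit at k=3 and k=5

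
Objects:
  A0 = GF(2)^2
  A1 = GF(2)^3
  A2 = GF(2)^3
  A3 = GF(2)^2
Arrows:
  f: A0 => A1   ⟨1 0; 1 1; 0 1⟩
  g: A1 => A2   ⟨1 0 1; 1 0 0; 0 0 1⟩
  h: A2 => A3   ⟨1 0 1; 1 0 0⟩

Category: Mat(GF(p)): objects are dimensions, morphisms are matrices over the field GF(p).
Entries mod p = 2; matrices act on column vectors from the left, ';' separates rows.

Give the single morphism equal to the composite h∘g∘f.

  e0=[1,0] f=>[1,1,0] g=>[1,1,0] h=>[1,1]
  e1=[0,1] f=>[0,1,1] g=>[1,0,1] h=>[0,1]
⟦path⟧: ⟨1 0; 1 1⟩

Answer: ⟨1 0; 1 1⟩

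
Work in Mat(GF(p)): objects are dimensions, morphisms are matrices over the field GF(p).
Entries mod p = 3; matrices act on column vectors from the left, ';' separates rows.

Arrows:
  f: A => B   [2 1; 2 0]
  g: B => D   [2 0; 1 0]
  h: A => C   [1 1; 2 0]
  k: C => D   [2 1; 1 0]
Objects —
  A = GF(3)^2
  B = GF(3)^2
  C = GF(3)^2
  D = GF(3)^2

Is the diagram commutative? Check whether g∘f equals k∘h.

1) trace f;g:
  e0=[1,0] f=>[2,2] g=>[1,2]
  e1=[0,1] f=>[1,0] g=>[2,1]
  ⟦path⟧₁ = [1 2; 2 1]
2) trace h;k:
  e0=[1,0] h=>[1,2] k=>[1,1]
  e1=[0,1] h=>[1,0] k=>[2,1]
  ⟦path⟧₂ = [1 2; 1 1]
Equal? differ; not commutative

Answer: DOES NOT COMMUTE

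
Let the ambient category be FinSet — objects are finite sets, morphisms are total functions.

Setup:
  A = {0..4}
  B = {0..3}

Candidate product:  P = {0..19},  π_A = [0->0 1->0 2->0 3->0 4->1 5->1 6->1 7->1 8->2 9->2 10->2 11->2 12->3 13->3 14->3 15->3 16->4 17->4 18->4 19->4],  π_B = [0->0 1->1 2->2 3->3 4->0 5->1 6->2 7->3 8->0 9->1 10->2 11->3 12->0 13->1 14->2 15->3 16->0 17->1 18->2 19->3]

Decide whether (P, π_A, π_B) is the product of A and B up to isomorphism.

Answer: VALID PRODUCT

Work:
|A|·|B| = 5·4 = 20;  |P| = 20
Check the pairing map k ↦ (π_A(k), π_B(k)):
  0 -> (0,0)
  1 -> (0,1)
  2 -> (0,2)
  3 -> (0,3)
  4 -> (1,0)
  5 -> (1,1)
  6 -> (1,2)
  7 -> (1,3)
  8 -> (2,0)
  9 -> (2,1)
  10 -> (2,2)
  11 -> (2,3)
  12 -> (3,0)
  13 -> (3,1)
  14 -> (3,2)
  15 -> (3,3)
  16 -> (4,0)
  17 -> (4,1)
  18 -> (4,2)
  19 -> (4,3)
distinct pairs in image: 20 / 20 needed
  → bijection onto A×B; projections well-typed.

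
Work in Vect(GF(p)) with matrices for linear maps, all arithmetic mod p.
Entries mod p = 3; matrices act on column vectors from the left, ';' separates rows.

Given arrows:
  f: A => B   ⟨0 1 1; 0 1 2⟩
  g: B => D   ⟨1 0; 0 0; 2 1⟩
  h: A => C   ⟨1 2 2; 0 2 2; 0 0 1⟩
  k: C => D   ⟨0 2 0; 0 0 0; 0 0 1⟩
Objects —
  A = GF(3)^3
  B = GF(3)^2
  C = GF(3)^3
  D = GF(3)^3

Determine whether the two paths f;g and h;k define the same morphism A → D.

Along f;g (path 1):
  e0=(1,0,0) f=>(0,0) g=>(0,0,0)
  e1=(0,1,0) f=>(1,1) g=>(1,0,0)
  e2=(0,0,1) f=>(1,2) g=>(1,0,1)
  result₁ = ⟨0 1 1; 0 0 0; 0 0 1⟩
Along h;k (path 2):
  e0=(1,0,0) h=>(1,0,0) k=>(0,0,0)
  e1=(0,1,0) h=>(2,2,0) k=>(1,0,0)
  e2=(0,0,1) h=>(2,2,1) k=>(1,0,1)
  result₂ = ⟨0 1 1; 0 0 0; 0 0 1⟩
Equal? equal; square commutes

Answer: COMMUTES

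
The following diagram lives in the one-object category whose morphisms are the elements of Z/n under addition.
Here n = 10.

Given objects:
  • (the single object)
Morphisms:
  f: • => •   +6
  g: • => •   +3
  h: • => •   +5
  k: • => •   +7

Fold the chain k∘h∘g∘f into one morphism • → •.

Answer: +1

Trace:
  0 +6≡6 +3≡9 +5≡4 +7≡1  (mod 10)
⟦path⟧: +1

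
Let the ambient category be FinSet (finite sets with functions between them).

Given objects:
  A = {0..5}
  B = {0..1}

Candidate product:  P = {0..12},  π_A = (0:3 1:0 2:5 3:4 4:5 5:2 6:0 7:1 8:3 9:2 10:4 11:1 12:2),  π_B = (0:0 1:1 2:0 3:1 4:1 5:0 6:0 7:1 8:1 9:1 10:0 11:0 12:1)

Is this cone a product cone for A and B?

|A|·|B| = 6·2 = 12;  |P| = 13
  → cardinalities differ; no bijection possible.

Answer: NOT A VALID PRODUCT — |P|=13 ≠ |A|·|B|=12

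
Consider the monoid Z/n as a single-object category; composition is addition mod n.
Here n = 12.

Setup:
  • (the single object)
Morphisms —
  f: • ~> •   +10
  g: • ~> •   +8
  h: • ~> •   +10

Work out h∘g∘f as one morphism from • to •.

  0 +10≡10 +8≡6 +10≡4  (mod 12)
result: +4

Answer: +4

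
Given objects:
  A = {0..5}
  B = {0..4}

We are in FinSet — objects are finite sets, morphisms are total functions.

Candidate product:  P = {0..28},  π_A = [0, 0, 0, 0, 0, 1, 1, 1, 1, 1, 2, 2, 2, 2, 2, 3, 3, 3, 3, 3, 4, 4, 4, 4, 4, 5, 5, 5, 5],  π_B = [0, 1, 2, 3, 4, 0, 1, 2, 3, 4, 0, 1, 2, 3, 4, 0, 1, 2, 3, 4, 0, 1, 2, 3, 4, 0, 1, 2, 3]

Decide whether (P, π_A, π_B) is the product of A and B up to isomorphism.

|A|·|B| = 6·5 = 30;  |P| = 29
  → cardinalities differ; no bijection possible.

Answer: NOT A VALID PRODUCT — |P|=29 ≠ |A|·|B|=30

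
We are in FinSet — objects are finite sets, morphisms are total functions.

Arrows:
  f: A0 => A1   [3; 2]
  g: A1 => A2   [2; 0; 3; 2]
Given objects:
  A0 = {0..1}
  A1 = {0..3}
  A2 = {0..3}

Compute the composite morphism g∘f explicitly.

  0 f=>3 g=>2
  1 f=>2 g=>3
result: [2; 3]

Answer: [2; 3]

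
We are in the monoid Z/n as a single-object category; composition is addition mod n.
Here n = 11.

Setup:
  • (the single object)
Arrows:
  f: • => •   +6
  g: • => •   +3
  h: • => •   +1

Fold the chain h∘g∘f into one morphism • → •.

  0 +6≡6 +3≡9 +1≡10  (mod 11)
result: +10

Answer: +10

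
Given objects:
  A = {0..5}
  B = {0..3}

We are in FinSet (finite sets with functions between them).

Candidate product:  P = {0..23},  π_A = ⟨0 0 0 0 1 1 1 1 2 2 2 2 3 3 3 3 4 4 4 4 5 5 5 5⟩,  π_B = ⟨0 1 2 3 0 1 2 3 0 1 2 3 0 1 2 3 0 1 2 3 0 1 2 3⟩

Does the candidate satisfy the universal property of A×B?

|A|·|B| = 6·4 = 24;  |P| = 24
Check the pairing map k ↦ (π_A(k), π_B(k)):
  0 ↦ (0,0)
  1 ↦ (0,1)
  2 ↦ (0,2)
  3 ↦ (0,3)
  4 ↦ (1,0)
  5 ↦ (1,1)
  6 ↦ (1,2)
  7 ↦ (1,3)
  8 ↦ (2,0)
  9 ↦ (2,1)
  10 ↦ (2,2)
  11 ↦ (2,3)
  12 ↦ (3,0)
  13 ↦ (3,1)
  14 ↦ (3,2)
  15 ↦ (3,3)
  16 ↦ (4,0)
  17 ↦ (4,1)
  18 ↦ (4,2)
  19 ↦ (4,3)
  20 ↦ (5,0)
  21 ↦ (5,1)
  22 ↦ (5,2)
  23 ↦ (5,3)
distinct pairs in image: 24 / 24 needed
  → bijection onto A×B; projections well-typed.

Answer: VALID PRODUCT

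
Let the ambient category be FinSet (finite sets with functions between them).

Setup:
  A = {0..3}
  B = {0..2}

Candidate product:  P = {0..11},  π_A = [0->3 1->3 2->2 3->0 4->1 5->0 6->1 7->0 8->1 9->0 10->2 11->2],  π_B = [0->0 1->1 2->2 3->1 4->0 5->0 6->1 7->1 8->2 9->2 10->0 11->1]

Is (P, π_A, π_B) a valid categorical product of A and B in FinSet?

|A|·|B| = 4·3 = 12;  |P| = 12
Check the pairing map k ↦ (π_A(k), π_B(k)):
  0 -> (3,0)
  1 -> (3,1)
  2 -> (2,2)
  3 -> (0,1)
  4 -> (1,0)
  5 -> (0,0)
  6 -> (1,1)
  7 -> (0,1)  ✗ repeats pair of k=3
  8 -> (1,2)
  9 -> (0,2)
  10 -> (2,0)
  11 -> (2,1)
distinct pairs in image: 11 / 12 needed
  → (0,1) hit at k=3 and k=7

Answer: NOT A VALID PRODUCT — duplicate pair at indices 7,3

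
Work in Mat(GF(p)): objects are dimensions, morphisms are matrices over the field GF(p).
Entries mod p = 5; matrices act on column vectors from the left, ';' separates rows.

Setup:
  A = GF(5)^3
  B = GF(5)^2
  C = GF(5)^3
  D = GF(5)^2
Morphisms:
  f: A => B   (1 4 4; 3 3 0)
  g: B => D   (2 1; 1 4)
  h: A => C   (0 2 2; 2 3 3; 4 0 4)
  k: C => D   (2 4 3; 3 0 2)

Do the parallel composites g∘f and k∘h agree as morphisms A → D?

Answer: COMMUTES

Derivation:
1) trace f;g:
  e0=⟨1,0,0⟩ f=>⟨1,3⟩ g=>⟨0,3⟩
  e1=⟨0,1,0⟩ f=>⟨4,3⟩ g=>⟨1,1⟩
  e2=⟨0,0,1⟩ f=>⟨4,0⟩ g=>⟨3,4⟩
  ⟦path⟧₁ = (0 1 3; 3 1 4)
2) trace h;k:
  e0=⟨1,0,0⟩ h=>⟨0,2,4⟩ k=>⟨0,3⟩
  e1=⟨0,1,0⟩ h=>⟨2,3,0⟩ k=>⟨1,1⟩
  e2=⟨0,0,1⟩ h=>⟨2,3,4⟩ k=>⟨3,4⟩
  ⟦path⟧₂ = (0 1 3; 3 1 4)
Equal? equal; square commutes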